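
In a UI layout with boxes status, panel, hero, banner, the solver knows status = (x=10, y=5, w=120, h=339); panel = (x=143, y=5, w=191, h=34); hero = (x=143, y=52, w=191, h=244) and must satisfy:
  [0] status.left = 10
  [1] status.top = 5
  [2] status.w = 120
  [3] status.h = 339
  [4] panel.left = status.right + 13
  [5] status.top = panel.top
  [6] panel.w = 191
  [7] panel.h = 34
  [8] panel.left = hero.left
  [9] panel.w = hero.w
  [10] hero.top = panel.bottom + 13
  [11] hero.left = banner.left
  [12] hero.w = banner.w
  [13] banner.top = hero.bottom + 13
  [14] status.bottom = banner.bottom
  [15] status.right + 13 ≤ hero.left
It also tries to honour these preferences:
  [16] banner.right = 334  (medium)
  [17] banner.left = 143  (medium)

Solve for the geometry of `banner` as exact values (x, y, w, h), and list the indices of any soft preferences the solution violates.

banner = (x=143, y=309, w=191, h=35)
violated soft preferences: none

1. banner.x = 143  [hero.left = banner.left]
2. banner.w = 191  [hero.w = banner.w]
3. banner.y = 309  [banner.top = hero.bottom + 13]
4. banner.h = 35  [status.bottom = banner.bottom]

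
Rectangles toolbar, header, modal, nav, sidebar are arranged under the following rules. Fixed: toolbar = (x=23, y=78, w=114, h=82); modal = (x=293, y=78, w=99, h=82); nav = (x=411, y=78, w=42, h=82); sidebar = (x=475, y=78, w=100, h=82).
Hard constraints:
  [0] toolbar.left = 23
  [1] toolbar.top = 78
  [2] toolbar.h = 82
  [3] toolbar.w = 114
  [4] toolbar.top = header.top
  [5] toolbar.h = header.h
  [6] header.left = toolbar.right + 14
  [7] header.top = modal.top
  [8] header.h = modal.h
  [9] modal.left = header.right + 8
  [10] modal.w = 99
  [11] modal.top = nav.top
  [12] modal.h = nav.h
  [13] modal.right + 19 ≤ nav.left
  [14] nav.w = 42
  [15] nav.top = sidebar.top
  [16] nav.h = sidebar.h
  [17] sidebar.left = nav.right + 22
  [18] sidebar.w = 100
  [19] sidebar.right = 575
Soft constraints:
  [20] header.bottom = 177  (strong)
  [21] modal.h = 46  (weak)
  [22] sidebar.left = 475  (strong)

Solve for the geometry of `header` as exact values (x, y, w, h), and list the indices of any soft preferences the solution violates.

header = (x=151, y=78, w=134, h=82)
violated soft preferences: 20, 21

1. header.y = 78  [toolbar.top = header.top]
2. header.h = 82  [toolbar.h = header.h]
3. header.x = 151  [header.left = toolbar.right + 14]
4. header.w = 134  [modal.left = header.right + 8]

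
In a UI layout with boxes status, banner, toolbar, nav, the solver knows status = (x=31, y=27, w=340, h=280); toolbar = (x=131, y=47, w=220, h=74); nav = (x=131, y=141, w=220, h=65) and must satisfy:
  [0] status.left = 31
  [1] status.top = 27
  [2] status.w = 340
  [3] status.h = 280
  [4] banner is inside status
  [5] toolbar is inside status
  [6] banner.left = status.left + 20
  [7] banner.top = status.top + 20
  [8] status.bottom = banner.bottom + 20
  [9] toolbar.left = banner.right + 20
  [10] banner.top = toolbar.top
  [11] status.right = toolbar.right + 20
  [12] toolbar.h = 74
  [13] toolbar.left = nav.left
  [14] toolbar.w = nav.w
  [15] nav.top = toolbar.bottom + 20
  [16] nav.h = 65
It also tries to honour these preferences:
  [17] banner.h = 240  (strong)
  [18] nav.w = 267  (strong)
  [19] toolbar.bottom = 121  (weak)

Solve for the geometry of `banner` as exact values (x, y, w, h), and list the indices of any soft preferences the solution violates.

banner = (x=51, y=47, w=60, h=240)
violated soft preferences: 18

1. banner.x = 51  [banner.left = status.left + 20]
2. banner.y = 47  [banner.top = status.top + 20]
3. banner.h = 240  [status.bottom = banner.bottom + 20]
4. banner.w = 60  [toolbar.left = banner.right + 20]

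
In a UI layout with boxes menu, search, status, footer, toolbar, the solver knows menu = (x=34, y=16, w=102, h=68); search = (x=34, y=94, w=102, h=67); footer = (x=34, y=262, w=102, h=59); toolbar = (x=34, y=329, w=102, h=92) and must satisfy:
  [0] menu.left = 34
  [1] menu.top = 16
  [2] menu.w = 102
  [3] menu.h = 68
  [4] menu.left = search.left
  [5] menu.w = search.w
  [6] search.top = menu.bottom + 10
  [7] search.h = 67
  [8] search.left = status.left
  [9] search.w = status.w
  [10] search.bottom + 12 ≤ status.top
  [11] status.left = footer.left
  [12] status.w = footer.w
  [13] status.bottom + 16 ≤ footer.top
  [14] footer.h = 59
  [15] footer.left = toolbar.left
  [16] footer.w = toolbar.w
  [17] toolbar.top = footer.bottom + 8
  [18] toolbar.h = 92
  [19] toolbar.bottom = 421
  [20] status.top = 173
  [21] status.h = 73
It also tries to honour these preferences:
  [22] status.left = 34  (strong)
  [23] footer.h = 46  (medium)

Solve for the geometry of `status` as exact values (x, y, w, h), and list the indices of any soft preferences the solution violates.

1. status.x = 34  [search.left = status.left]
2. status.w = 102  [search.w = status.w]
3. status.y = 173  [status.top = 173]
4. status.h = 73  [status.h = 73]

status = (x=34, y=173, w=102, h=73)
violated soft preferences: 23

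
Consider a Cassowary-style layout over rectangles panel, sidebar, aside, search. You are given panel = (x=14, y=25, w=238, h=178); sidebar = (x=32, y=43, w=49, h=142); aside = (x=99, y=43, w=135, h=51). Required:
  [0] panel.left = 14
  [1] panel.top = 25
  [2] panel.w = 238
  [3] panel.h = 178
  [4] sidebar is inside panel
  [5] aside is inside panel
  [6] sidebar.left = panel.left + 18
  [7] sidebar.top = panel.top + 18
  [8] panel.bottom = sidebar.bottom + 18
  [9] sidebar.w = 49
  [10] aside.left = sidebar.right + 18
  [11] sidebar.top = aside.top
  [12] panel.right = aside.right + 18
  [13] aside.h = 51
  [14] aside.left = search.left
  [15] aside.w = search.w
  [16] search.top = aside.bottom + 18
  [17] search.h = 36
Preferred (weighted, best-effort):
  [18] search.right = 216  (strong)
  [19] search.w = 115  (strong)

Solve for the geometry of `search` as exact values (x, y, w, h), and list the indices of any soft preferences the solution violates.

search = (x=99, y=112, w=135, h=36)
violated soft preferences: 18, 19

1. search.x = 99  [aside.left = search.left]
2. search.w = 135  [aside.w = search.w]
3. search.y = 112  [search.top = aside.bottom + 18]
4. search.h = 36  [search.h = 36]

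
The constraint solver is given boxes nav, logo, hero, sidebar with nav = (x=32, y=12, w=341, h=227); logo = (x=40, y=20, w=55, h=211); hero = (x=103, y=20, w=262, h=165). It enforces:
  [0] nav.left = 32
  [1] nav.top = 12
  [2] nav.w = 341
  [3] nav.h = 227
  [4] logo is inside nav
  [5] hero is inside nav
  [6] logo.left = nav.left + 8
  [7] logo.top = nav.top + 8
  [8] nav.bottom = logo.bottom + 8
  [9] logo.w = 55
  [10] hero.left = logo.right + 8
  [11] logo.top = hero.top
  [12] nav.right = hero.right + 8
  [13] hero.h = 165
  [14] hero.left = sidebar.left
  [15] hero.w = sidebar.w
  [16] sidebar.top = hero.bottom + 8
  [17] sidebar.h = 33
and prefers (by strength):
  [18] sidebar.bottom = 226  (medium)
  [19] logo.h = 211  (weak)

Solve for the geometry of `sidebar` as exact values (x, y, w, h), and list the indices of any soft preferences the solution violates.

sidebar = (x=103, y=193, w=262, h=33)
violated soft preferences: none

1. sidebar.x = 103  [hero.left = sidebar.left]
2. sidebar.w = 262  [hero.w = sidebar.w]
3. sidebar.y = 193  [sidebar.top = hero.bottom + 8]
4. sidebar.h = 33  [sidebar.h = 33]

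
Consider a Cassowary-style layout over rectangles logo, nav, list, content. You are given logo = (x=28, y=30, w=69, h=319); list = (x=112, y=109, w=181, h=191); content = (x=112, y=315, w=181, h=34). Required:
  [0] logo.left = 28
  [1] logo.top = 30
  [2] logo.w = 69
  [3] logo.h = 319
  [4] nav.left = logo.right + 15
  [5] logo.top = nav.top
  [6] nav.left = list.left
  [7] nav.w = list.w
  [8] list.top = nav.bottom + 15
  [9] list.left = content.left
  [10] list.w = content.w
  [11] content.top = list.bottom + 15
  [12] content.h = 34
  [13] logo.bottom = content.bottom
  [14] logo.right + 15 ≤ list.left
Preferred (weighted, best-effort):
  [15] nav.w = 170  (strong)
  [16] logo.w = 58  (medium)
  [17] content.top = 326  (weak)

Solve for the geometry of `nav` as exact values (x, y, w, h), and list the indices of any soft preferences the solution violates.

nav = (x=112, y=30, w=181, h=64)
violated soft preferences: 15, 16, 17

1. nav.x = 112  [nav.left = logo.right + 15]
2. nav.y = 30  [logo.top = nav.top]
3. nav.w = 181  [nav.w = list.w]
4. nav.h = 64  [list.top = nav.bottom + 15]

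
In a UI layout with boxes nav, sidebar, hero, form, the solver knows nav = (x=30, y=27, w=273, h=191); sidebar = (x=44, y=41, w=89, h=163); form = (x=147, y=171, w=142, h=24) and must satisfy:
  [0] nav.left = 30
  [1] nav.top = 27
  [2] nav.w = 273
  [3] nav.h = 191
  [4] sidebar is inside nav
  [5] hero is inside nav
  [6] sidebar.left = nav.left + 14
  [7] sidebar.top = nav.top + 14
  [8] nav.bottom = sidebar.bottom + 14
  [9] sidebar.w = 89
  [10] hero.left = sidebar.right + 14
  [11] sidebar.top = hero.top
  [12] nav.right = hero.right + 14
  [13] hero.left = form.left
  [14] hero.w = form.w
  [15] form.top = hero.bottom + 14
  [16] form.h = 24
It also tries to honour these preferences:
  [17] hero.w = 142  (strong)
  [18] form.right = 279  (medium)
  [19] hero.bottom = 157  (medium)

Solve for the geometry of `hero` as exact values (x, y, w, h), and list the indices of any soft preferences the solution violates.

hero = (x=147, y=41, w=142, h=116)
violated soft preferences: 18

1. hero.x = 147  [hero.left = sidebar.right + 14]
2. hero.y = 41  [sidebar.top = hero.top]
3. hero.w = 142  [nav.right = hero.right + 14]
4. hero.h = 116  [form.top = hero.bottom + 14]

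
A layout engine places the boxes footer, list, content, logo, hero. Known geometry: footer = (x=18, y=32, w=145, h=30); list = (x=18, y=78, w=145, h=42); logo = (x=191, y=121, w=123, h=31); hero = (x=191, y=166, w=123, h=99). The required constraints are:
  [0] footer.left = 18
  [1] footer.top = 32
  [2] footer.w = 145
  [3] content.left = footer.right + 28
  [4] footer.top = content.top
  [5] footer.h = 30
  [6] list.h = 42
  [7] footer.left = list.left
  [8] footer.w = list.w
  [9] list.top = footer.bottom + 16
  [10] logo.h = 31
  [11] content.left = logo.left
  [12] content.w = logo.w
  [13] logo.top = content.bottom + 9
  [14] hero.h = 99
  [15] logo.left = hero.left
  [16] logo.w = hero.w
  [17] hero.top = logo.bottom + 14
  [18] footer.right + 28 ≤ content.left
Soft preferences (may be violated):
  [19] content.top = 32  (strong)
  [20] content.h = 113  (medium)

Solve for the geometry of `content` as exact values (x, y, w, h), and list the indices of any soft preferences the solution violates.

1. content.x = 191  [content.left = footer.right + 28]
2. content.y = 32  [footer.top = content.top]
3. content.w = 123  [content.w = logo.w]
4. content.h = 80  [logo.top = content.bottom + 9]

content = (x=191, y=32, w=123, h=80)
violated soft preferences: 20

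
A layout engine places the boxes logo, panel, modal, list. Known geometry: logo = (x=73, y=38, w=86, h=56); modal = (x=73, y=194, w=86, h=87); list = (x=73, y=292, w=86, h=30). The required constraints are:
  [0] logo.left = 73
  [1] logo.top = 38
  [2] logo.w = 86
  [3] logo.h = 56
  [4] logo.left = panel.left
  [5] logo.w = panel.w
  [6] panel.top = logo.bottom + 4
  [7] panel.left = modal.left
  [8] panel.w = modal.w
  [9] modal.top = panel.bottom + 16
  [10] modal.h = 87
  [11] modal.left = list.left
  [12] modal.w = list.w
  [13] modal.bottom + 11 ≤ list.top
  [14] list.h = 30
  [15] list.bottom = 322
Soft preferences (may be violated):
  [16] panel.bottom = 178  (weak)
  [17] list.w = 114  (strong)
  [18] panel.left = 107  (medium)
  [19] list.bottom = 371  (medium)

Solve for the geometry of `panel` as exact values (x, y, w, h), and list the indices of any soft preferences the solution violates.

panel = (x=73, y=98, w=86, h=80)
violated soft preferences: 17, 18, 19

1. panel.x = 73  [logo.left = panel.left]
2. panel.w = 86  [logo.w = panel.w]
3. panel.y = 98  [panel.top = logo.bottom + 4]
4. panel.h = 80  [modal.top = panel.bottom + 16]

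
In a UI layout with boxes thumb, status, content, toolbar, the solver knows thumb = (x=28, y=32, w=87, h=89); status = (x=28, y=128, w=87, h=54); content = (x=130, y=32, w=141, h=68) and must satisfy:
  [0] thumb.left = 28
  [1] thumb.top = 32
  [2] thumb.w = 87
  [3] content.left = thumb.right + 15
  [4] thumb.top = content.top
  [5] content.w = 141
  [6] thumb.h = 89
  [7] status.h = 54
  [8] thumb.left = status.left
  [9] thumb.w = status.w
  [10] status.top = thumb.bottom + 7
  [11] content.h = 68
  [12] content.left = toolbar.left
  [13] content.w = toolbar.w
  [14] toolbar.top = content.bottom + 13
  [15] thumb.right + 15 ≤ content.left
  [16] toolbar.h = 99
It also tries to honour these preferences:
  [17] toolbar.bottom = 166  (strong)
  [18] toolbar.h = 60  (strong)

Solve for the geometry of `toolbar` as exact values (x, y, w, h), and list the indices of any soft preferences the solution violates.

1. toolbar.x = 130  [content.left = toolbar.left]
2. toolbar.w = 141  [content.w = toolbar.w]
3. toolbar.y = 113  [toolbar.top = content.bottom + 13]
4. toolbar.h = 99  [toolbar.h = 99]

toolbar = (x=130, y=113, w=141, h=99)
violated soft preferences: 17, 18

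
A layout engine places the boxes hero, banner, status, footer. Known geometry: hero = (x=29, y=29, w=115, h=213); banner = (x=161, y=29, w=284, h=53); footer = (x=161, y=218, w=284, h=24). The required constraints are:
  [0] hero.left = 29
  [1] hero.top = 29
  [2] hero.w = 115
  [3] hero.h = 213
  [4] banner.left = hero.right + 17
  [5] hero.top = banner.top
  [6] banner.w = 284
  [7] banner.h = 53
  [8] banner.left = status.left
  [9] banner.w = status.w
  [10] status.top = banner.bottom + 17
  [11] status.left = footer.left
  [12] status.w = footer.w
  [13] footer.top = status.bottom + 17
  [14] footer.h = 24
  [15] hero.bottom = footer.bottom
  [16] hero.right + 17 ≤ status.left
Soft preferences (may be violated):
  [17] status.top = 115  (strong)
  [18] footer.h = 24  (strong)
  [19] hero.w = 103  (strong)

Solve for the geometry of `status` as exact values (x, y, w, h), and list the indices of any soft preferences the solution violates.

status = (x=161, y=99, w=284, h=102)
violated soft preferences: 17, 19

1. status.x = 161  [banner.left = status.left]
2. status.w = 284  [banner.w = status.w]
3. status.y = 99  [status.top = banner.bottom + 17]
4. status.h = 102  [footer.top = status.bottom + 17]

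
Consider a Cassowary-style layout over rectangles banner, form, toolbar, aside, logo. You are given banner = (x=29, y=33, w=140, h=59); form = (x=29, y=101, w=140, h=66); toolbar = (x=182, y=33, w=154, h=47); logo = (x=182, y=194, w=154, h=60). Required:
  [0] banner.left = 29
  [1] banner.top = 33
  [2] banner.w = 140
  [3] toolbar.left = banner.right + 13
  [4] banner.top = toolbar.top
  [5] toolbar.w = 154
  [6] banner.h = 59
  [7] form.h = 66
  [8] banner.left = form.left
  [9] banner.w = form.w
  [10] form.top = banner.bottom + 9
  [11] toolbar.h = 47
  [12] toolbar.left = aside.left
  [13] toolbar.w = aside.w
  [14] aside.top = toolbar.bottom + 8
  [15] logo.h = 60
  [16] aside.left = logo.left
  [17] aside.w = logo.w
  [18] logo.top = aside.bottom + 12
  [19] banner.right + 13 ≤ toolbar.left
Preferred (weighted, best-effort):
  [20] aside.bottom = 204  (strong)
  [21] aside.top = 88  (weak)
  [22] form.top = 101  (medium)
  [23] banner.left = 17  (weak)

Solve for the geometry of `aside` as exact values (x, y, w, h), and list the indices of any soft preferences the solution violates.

1. aside.x = 182  [toolbar.left = aside.left]
2. aside.w = 154  [toolbar.w = aside.w]
3. aside.y = 88  [aside.top = toolbar.bottom + 8]
4. aside.h = 94  [logo.top = aside.bottom + 12]

aside = (x=182, y=88, w=154, h=94)
violated soft preferences: 20, 23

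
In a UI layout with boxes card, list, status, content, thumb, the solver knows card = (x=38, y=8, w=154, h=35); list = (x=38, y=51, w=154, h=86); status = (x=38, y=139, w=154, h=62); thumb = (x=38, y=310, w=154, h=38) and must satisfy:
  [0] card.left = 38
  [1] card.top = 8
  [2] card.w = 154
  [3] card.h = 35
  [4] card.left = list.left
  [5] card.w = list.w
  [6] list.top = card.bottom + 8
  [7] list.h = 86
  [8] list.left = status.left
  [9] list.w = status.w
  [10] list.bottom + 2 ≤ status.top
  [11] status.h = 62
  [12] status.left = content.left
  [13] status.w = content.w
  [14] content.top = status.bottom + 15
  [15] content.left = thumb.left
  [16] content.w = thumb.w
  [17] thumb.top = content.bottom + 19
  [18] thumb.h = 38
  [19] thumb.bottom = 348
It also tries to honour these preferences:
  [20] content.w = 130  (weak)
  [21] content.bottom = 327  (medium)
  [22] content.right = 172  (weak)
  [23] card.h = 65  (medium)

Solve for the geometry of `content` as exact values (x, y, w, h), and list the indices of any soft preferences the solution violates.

content = (x=38, y=216, w=154, h=75)
violated soft preferences: 20, 21, 22, 23

1. content.x = 38  [status.left = content.left]
2. content.w = 154  [status.w = content.w]
3. content.y = 216  [content.top = status.bottom + 15]
4. content.h = 75  [thumb.top = content.bottom + 19]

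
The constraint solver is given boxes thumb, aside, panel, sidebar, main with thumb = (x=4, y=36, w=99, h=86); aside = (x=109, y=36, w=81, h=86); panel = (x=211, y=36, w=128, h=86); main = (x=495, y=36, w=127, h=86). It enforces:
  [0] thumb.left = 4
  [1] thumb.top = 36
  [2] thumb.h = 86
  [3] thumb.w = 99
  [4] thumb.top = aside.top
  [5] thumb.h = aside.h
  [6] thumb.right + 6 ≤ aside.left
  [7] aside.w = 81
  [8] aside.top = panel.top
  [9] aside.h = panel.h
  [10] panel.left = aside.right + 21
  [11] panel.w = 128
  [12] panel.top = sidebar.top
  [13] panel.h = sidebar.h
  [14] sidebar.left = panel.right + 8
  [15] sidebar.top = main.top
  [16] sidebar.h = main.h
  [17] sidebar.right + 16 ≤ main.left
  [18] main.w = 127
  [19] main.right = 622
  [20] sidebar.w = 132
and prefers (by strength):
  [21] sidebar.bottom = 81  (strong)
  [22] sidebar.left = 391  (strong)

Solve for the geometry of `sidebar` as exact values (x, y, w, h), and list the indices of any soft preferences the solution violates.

sidebar = (x=347, y=36, w=132, h=86)
violated soft preferences: 21, 22

1. sidebar.y = 36  [panel.top = sidebar.top]
2. sidebar.h = 86  [panel.h = sidebar.h]
3. sidebar.x = 347  [sidebar.left = panel.right + 8]
4. sidebar.w = 132  [sidebar.w = 132]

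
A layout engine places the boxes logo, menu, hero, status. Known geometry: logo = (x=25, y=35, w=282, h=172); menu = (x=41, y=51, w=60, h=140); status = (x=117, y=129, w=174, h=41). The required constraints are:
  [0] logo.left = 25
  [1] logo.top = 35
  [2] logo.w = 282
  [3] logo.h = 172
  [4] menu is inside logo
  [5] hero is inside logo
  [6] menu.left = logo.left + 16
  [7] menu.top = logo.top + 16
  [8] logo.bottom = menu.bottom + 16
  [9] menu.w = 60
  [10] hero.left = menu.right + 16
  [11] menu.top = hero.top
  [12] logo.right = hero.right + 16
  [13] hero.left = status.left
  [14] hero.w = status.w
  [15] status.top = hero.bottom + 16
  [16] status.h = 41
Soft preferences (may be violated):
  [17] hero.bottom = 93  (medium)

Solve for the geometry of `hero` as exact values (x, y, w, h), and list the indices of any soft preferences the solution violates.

1. hero.x = 117  [hero.left = menu.right + 16]
2. hero.y = 51  [menu.top = hero.top]
3. hero.w = 174  [logo.right = hero.right + 16]
4. hero.h = 62  [status.top = hero.bottom + 16]

hero = (x=117, y=51, w=174, h=62)
violated soft preferences: 17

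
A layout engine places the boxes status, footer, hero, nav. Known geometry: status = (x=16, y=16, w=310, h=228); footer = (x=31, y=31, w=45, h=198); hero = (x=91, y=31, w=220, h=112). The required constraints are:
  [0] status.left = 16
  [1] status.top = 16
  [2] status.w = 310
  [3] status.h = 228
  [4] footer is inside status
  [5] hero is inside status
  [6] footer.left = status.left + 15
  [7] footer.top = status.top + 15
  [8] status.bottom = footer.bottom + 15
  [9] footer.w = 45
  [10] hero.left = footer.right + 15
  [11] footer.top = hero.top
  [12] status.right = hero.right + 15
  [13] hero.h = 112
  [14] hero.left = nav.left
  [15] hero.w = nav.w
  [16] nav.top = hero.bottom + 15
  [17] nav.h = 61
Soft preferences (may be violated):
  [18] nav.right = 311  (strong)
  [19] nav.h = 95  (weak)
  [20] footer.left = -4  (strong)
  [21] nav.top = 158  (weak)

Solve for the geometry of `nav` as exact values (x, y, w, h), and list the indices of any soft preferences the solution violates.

1. nav.x = 91  [hero.left = nav.left]
2. nav.w = 220  [hero.w = nav.w]
3. nav.y = 158  [nav.top = hero.bottom + 15]
4. nav.h = 61  [nav.h = 61]

nav = (x=91, y=158, w=220, h=61)
violated soft preferences: 19, 20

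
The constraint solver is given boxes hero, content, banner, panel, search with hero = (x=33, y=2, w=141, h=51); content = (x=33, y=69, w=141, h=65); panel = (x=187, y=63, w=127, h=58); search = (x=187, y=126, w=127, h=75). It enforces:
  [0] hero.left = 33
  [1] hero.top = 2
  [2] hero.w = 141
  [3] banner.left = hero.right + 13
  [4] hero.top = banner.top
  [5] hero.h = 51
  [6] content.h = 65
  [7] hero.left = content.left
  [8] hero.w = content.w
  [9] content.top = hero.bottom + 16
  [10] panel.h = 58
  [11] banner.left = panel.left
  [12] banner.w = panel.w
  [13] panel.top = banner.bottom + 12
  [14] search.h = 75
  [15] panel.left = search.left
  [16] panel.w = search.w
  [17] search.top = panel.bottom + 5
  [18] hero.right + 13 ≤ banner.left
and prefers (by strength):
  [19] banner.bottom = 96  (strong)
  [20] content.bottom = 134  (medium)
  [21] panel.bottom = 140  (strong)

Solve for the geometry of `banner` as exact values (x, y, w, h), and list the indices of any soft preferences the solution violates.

1. banner.x = 187  [banner.left = hero.right + 13]
2. banner.y = 2  [hero.top = banner.top]
3. banner.w = 127  [banner.w = panel.w]
4. banner.h = 49  [panel.top = banner.bottom + 12]

banner = (x=187, y=2, w=127, h=49)
violated soft preferences: 19, 21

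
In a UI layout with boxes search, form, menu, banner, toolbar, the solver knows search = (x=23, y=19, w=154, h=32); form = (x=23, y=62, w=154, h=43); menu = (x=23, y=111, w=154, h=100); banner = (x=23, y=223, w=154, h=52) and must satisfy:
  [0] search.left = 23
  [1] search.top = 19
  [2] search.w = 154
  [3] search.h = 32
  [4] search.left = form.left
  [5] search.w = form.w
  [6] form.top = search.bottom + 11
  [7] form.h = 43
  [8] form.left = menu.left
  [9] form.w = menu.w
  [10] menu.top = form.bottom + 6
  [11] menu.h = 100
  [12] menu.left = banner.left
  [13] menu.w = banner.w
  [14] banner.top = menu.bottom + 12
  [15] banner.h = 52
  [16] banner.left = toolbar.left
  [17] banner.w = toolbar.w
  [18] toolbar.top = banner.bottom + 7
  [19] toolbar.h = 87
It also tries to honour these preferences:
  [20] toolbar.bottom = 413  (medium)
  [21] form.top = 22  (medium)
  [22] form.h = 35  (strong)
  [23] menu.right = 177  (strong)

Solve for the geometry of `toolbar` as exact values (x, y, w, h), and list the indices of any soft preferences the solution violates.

toolbar = (x=23, y=282, w=154, h=87)
violated soft preferences: 20, 21, 22

1. toolbar.x = 23  [banner.left = toolbar.left]
2. toolbar.w = 154  [banner.w = toolbar.w]
3. toolbar.y = 282  [toolbar.top = banner.bottom + 7]
4. toolbar.h = 87  [toolbar.h = 87]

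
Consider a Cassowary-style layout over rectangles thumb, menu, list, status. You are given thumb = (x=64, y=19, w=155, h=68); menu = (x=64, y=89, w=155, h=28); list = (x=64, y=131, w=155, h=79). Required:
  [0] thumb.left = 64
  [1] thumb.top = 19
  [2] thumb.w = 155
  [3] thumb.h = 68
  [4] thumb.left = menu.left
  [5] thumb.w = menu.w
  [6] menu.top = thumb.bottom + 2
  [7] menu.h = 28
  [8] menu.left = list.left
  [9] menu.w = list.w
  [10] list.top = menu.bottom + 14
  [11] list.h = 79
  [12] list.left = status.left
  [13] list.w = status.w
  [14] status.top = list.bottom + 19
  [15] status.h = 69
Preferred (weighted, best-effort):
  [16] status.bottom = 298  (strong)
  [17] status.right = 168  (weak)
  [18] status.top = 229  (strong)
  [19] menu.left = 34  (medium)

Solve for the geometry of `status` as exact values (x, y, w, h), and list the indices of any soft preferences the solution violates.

status = (x=64, y=229, w=155, h=69)
violated soft preferences: 17, 19

1. status.x = 64  [list.left = status.left]
2. status.w = 155  [list.w = status.w]
3. status.y = 229  [status.top = list.bottom + 19]
4. status.h = 69  [status.h = 69]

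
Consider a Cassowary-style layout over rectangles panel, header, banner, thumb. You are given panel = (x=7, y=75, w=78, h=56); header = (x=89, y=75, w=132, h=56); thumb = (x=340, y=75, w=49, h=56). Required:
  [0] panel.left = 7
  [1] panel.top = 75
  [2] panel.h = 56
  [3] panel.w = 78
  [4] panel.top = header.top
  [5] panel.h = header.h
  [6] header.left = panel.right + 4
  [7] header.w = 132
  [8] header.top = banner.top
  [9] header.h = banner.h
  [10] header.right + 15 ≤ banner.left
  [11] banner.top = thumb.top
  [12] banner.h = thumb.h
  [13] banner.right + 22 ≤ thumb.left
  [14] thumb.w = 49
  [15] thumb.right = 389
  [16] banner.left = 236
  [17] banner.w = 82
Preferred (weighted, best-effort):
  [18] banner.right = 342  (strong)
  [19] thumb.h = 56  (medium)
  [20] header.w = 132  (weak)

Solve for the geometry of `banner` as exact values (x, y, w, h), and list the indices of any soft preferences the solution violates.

1. banner.y = 75  [header.top = banner.top]
2. banner.h = 56  [header.h = banner.h]
3. banner.x = 236  [banner.left = 236]
4. banner.w = 82  [banner.w = 82]

banner = (x=236, y=75, w=82, h=56)
violated soft preferences: 18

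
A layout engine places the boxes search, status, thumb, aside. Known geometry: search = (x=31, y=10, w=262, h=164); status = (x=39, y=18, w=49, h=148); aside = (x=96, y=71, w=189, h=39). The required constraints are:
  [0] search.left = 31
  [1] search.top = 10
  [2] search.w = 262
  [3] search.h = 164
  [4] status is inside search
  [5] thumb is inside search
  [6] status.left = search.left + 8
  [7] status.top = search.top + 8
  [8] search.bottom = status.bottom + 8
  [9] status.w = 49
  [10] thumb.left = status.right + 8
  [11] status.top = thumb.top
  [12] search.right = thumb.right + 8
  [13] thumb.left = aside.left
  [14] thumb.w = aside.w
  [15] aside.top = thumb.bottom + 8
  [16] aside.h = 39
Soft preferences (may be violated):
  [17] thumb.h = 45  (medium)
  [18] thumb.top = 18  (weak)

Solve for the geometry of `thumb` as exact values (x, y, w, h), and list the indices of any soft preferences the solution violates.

1. thumb.x = 96  [thumb.left = status.right + 8]
2. thumb.y = 18  [status.top = thumb.top]
3. thumb.w = 189  [search.right = thumb.right + 8]
4. thumb.h = 45  [aside.top = thumb.bottom + 8]

thumb = (x=96, y=18, w=189, h=45)
violated soft preferences: none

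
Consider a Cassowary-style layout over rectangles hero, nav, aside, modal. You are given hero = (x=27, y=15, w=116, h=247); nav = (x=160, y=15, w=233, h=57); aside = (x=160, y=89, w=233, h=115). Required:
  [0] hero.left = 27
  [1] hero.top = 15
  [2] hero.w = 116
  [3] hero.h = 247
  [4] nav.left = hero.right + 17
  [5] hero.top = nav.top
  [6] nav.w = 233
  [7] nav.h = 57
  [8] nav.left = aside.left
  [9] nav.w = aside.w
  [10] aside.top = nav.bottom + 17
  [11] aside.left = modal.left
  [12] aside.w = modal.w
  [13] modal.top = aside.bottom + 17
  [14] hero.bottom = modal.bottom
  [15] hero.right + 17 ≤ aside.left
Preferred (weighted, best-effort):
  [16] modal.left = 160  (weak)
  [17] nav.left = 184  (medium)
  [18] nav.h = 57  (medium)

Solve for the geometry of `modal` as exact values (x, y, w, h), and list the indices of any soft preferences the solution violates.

1. modal.x = 160  [aside.left = modal.left]
2. modal.w = 233  [aside.w = modal.w]
3. modal.y = 221  [modal.top = aside.bottom + 17]
4. modal.h = 41  [hero.bottom = modal.bottom]

modal = (x=160, y=221, w=233, h=41)
violated soft preferences: 17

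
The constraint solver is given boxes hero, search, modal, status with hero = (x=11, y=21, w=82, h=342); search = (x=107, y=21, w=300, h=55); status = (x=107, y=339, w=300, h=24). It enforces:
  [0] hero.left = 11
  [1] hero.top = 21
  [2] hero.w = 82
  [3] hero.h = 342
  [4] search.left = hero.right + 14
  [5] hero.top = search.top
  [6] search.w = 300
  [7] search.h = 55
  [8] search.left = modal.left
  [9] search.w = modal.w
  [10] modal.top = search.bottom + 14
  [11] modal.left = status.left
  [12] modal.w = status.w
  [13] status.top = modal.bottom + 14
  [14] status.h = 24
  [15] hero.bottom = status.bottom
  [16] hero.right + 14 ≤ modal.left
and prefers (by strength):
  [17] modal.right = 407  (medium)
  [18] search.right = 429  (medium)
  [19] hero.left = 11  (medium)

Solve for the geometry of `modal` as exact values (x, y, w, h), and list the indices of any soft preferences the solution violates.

modal = (x=107, y=90, w=300, h=235)
violated soft preferences: 18

1. modal.x = 107  [search.left = modal.left]
2. modal.w = 300  [search.w = modal.w]
3. modal.y = 90  [modal.top = search.bottom + 14]
4. modal.h = 235  [status.top = modal.bottom + 14]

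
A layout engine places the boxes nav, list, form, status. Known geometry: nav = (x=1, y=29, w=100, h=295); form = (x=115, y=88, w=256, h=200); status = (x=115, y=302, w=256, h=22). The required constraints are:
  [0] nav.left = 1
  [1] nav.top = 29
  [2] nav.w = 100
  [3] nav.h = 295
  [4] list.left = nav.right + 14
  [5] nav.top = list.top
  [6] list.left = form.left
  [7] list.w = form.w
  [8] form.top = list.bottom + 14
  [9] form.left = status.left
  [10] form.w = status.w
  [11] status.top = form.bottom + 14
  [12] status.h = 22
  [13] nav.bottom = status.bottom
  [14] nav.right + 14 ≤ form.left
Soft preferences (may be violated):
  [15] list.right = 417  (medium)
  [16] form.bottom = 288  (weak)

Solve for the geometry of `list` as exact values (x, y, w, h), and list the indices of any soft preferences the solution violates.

1. list.x = 115  [list.left = nav.right + 14]
2. list.y = 29  [nav.top = list.top]
3. list.w = 256  [list.w = form.w]
4. list.h = 45  [form.top = list.bottom + 14]

list = (x=115, y=29, w=256, h=45)
violated soft preferences: 15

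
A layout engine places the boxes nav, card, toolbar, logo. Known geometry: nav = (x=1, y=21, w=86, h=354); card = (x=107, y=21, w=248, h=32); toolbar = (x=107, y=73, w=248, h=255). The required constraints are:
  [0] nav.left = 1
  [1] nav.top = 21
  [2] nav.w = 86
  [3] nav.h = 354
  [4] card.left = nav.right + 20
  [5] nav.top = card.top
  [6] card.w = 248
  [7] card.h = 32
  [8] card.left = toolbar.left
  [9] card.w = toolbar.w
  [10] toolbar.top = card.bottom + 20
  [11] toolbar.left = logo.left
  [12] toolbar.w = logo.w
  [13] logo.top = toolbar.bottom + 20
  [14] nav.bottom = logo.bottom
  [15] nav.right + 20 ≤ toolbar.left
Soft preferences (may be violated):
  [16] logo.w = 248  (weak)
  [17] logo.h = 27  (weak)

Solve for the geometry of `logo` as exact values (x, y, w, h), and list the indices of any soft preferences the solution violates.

1. logo.x = 107  [toolbar.left = logo.left]
2. logo.w = 248  [toolbar.w = logo.w]
3. logo.y = 348  [logo.top = toolbar.bottom + 20]
4. logo.h = 27  [nav.bottom = logo.bottom]

logo = (x=107, y=348, w=248, h=27)
violated soft preferences: none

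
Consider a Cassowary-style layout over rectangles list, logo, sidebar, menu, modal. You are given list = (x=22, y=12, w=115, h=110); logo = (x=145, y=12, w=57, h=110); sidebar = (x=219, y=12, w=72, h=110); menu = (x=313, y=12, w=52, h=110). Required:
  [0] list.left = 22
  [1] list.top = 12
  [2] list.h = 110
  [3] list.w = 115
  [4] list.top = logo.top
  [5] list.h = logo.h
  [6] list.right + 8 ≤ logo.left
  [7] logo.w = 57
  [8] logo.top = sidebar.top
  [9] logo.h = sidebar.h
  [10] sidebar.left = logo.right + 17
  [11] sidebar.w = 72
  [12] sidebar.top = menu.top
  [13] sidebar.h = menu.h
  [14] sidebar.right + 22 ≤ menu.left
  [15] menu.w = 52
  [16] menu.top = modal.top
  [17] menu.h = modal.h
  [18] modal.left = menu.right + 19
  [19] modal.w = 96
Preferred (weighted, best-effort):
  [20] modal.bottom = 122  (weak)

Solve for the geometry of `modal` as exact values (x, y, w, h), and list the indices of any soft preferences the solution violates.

modal = (x=384, y=12, w=96, h=110)
violated soft preferences: none

1. modal.y = 12  [menu.top = modal.top]
2. modal.h = 110  [menu.h = modal.h]
3. modal.x = 384  [modal.left = menu.right + 19]
4. modal.w = 96  [modal.w = 96]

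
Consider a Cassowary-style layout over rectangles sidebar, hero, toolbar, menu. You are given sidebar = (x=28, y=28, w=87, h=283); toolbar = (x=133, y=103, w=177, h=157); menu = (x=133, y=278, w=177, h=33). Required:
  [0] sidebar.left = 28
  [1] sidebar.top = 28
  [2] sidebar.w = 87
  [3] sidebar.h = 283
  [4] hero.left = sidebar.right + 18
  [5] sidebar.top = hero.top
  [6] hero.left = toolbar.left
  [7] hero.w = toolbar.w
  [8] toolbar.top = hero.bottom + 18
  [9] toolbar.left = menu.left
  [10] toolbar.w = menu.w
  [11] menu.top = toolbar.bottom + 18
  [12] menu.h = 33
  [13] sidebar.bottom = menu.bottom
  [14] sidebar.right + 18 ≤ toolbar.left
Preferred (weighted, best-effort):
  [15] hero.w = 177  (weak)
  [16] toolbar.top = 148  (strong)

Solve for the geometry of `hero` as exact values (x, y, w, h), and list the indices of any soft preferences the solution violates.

hero = (x=133, y=28, w=177, h=57)
violated soft preferences: 16

1. hero.x = 133  [hero.left = sidebar.right + 18]
2. hero.y = 28  [sidebar.top = hero.top]
3. hero.w = 177  [hero.w = toolbar.w]
4. hero.h = 57  [toolbar.top = hero.bottom + 18]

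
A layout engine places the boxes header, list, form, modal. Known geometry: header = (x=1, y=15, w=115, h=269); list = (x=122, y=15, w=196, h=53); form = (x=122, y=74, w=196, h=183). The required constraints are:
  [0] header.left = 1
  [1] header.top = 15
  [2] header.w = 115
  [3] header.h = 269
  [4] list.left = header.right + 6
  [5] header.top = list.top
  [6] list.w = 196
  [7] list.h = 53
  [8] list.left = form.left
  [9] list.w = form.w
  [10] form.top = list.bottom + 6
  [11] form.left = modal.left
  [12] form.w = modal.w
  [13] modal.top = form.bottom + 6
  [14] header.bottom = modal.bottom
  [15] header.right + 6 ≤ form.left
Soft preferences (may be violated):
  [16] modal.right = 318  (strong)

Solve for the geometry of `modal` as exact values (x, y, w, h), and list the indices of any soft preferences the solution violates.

1. modal.x = 122  [form.left = modal.left]
2. modal.w = 196  [form.w = modal.w]
3. modal.y = 263  [modal.top = form.bottom + 6]
4. modal.h = 21  [header.bottom = modal.bottom]

modal = (x=122, y=263, w=196, h=21)
violated soft preferences: none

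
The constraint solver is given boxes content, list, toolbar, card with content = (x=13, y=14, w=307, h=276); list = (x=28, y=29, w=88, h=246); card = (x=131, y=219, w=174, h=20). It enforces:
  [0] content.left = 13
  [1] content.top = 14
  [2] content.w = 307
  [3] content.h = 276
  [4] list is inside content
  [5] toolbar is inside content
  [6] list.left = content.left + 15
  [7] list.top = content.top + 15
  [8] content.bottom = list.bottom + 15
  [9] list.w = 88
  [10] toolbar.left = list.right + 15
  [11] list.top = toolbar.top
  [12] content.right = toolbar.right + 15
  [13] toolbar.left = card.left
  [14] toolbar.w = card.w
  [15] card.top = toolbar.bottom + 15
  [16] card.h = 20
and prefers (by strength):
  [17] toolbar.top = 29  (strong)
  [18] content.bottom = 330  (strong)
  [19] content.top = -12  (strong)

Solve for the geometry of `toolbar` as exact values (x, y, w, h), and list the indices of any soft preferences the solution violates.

1. toolbar.x = 131  [toolbar.left = list.right + 15]
2. toolbar.y = 29  [list.top = toolbar.top]
3. toolbar.w = 174  [content.right = toolbar.right + 15]
4. toolbar.h = 175  [card.top = toolbar.bottom + 15]

toolbar = (x=131, y=29, w=174, h=175)
violated soft preferences: 18, 19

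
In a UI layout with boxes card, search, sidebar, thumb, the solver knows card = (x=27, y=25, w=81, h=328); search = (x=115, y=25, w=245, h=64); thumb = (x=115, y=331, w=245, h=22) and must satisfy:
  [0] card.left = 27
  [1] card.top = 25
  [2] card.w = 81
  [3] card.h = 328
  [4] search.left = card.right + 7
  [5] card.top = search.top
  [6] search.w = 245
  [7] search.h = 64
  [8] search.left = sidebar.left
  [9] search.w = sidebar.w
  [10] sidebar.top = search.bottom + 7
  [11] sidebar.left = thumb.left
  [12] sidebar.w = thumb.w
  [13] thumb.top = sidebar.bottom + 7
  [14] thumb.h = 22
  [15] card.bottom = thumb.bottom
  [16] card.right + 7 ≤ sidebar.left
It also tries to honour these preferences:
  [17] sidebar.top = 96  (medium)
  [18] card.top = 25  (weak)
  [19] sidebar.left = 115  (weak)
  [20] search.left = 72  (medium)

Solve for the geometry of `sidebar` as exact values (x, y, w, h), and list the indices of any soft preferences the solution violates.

sidebar = (x=115, y=96, w=245, h=228)
violated soft preferences: 20

1. sidebar.x = 115  [search.left = sidebar.left]
2. sidebar.w = 245  [search.w = sidebar.w]
3. sidebar.y = 96  [sidebar.top = search.bottom + 7]
4. sidebar.h = 228  [thumb.top = sidebar.bottom + 7]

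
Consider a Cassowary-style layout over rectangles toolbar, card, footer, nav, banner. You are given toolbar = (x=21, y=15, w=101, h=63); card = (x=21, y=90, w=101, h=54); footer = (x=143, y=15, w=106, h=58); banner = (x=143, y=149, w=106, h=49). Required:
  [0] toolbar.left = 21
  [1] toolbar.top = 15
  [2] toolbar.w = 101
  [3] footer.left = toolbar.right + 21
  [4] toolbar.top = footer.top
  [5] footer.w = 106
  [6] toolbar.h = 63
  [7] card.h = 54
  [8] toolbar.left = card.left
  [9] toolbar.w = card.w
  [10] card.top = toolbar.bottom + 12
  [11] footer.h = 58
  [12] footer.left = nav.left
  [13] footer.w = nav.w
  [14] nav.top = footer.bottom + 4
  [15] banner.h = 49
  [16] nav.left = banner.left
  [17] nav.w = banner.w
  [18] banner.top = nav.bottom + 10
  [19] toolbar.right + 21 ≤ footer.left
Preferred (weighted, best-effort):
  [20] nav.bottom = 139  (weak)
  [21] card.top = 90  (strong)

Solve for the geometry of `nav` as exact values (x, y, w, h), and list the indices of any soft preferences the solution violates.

nav = (x=143, y=77, w=106, h=62)
violated soft preferences: none

1. nav.x = 143  [footer.left = nav.left]
2. nav.w = 106  [footer.w = nav.w]
3. nav.y = 77  [nav.top = footer.bottom + 4]
4. nav.h = 62  [banner.top = nav.bottom + 10]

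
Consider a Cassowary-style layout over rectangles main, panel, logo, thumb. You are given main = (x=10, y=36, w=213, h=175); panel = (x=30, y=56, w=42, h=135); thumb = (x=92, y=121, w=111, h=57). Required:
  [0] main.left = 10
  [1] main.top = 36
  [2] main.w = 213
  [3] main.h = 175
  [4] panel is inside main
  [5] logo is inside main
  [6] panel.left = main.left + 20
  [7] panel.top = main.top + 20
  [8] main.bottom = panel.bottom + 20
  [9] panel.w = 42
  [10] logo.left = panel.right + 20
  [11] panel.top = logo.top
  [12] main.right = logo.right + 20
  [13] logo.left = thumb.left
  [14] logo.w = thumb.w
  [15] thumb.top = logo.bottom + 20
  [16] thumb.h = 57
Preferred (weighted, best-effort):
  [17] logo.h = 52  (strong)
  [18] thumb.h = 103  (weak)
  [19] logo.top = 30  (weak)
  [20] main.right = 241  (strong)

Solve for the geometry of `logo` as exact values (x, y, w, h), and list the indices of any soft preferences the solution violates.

1. logo.x = 92  [logo.left = panel.right + 20]
2. logo.y = 56  [panel.top = logo.top]
3. logo.w = 111  [main.right = logo.right + 20]
4. logo.h = 45  [thumb.top = logo.bottom + 20]

logo = (x=92, y=56, w=111, h=45)
violated soft preferences: 17, 18, 19, 20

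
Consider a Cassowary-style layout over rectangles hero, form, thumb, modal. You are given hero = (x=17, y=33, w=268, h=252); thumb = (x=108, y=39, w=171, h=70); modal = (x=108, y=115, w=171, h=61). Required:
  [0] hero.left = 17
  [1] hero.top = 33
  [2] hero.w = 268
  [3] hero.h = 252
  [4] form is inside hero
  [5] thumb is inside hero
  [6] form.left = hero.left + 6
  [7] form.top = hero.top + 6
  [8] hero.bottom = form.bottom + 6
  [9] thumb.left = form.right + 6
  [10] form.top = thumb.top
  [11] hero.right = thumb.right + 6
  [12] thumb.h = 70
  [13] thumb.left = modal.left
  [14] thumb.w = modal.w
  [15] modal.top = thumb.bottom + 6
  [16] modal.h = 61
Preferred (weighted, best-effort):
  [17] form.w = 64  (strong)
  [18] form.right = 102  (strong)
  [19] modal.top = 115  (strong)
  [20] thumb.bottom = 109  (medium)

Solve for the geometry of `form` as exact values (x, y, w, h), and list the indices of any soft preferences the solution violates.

1. form.x = 23  [form.left = hero.left + 6]
2. form.y = 39  [form.top = hero.top + 6]
3. form.h = 240  [hero.bottom = form.bottom + 6]
4. form.w = 79  [thumb.left = form.right + 6]

form = (x=23, y=39, w=79, h=240)
violated soft preferences: 17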